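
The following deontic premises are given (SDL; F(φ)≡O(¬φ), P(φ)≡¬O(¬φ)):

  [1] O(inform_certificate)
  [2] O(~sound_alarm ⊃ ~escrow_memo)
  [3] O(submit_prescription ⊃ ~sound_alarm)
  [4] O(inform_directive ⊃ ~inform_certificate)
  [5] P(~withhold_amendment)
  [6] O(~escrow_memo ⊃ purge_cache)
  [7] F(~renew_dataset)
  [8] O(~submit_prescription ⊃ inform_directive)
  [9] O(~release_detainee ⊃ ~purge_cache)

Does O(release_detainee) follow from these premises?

Yes

Premise 1 gives O(inform_certificate).
The contrapositive of premise 4 (O(inform_directive ⊃ ~inform_certificate)) is O(inform_certificate ⊃ ~inform_directive), and O(inform_certificate) is already established, so O(~inform_directive).
The contrapositive of premise 8 (O(~submit_prescription ⊃ inform_directive)) is O(~inform_directive ⊃ submit_prescription), and O(~inform_directive) is already established, so O(submit_prescription).
Applying K to premise 3 (O(submit_prescription ⊃ ~sound_alarm)) and O(submit_prescription) yields O(~sound_alarm).
With premise 2, O(~sound_alarm ⊃ ~escrow_memo), the K-axiom yields O(~escrow_memo).
From O(~escrow_memo) and premise 6, O(~escrow_memo ⊃ purge_cache), we obtain O(purge_cache).
Premise 9 is O(~release_detainee ⊃ ~purge_cache); contrapositively O(purge_cache ⊃ release_detainee). Since O(purge_cache) holds, K gives O(release_detainee).
Premises 5, 7 do not contribute to this derivation.
So O(release_detainee) follows.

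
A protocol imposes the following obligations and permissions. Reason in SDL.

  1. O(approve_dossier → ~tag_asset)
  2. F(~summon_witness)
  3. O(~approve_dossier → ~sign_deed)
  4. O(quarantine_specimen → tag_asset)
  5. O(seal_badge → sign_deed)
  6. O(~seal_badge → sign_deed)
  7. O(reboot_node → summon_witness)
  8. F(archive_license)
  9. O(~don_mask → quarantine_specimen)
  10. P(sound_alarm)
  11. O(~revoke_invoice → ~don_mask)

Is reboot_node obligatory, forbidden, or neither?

Premise 7 is O(reboot_node → summon_witness); even if O(summon_witness) held, inferring O(reboot_node) would be affirming the consequent — invalid.
No premise or chain of K-axiom applications forces O(reboot_node), and none forces O(~reboot_node). So reboot_node is neither obligatory nor forbidden under these norms.

Neither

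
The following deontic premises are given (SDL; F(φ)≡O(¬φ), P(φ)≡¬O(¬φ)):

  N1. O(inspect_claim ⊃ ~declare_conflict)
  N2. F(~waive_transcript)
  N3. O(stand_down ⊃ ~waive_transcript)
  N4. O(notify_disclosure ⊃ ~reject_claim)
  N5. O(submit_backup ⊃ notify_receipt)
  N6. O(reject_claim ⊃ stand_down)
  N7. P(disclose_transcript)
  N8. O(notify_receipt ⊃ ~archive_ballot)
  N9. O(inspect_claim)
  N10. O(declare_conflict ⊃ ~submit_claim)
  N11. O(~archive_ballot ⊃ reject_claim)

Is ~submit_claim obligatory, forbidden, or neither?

Neither

Premise 10 is O(declare_conflict ⊃ ~submit_claim), but O(declare_conflict) is not derivable from the premises, so it does not yield O(~submit_claim).
No premise or chain of K-axiom applications forces O(~submit_claim), and none forces O(submit_claim). So ~submit_claim is neither obligatory nor forbidden under these norms.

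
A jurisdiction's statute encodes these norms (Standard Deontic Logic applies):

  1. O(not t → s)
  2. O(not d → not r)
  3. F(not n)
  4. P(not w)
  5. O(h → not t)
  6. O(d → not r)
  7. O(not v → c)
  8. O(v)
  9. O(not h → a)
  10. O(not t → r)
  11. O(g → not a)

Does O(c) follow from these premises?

No

Premise 7 is O(not v → c), but O(not v) is not derivable from the premises, so it does not yield O(c).
No other premise forces O(c). An ideal world satisfying every premise can still have c false, so O(c) is not derivable.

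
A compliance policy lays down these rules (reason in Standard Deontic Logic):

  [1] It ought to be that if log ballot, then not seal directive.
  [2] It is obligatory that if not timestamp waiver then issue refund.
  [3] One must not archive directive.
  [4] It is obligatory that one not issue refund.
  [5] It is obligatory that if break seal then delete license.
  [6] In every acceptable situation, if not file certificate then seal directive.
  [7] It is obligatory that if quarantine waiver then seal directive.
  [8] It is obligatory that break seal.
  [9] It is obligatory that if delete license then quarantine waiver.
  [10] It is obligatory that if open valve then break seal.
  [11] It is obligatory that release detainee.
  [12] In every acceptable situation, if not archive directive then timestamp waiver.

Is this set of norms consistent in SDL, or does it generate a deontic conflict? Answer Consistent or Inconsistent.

Consistent

Premise 2 is O(¬timestamp_waiver → issue_refund), but O(¬timestamp_waiver) is not derivable from the premises, so it does not yield O(issue_refund).
So O(issue_refund) is not derivable, and the apparent clash with O(¬issue_refund) does not arise.
A world satisfying every obligation exists (e.g. archive_directive=false, break_seal=true, delete_license=true, file_certificate=false, issue_refund=false, log_ballot=false, open_valve=false, quarantine_waiver=true, release_detainee=true, seal_directive=true, timestamp_waiver=true); no atom is both obligatory and forbidden, so the set is consistent.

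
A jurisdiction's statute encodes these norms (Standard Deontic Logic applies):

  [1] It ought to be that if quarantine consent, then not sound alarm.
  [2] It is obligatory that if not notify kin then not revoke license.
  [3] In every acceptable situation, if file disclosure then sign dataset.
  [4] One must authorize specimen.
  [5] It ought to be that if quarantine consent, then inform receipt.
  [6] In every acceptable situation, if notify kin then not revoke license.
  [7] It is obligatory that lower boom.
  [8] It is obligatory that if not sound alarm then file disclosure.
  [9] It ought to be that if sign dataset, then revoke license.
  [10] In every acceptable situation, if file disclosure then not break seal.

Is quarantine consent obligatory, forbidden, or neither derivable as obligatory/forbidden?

Forbidden

Premises 6 and 2 cover both cases: O(notify_kin → ¬revoke_license) and O(¬notify_kin → ¬revoke_license). Since notify_kin ∨ ¬notify_kin is a tautology, O(¬revoke_license) follows.
Premise 9, O(sign_dataset → revoke_license), contraposes to O(¬revoke_license → ¬sign_dataset); with O(¬revoke_license) we get O(¬sign_dataset).
Premise 3, O(file_disclosure → sign_dataset), contraposes to O(¬sign_dataset → ¬file_disclosure); with O(¬sign_dataset) we get O(¬file_disclosure).
Premise 8 is O(¬sound_alarm → file_disclosure); contrapositively O(¬file_disclosure → sound_alarm). Since O(¬file_disclosure) holds, K gives O(sound_alarm).
Premise 1 is O(quarantine_consent → ¬sound_alarm); contrapositively O(sound_alarm → ¬quarantine_consent). Since O(sound_alarm) holds, K gives O(¬quarantine_consent).
Premises 4, 5, 7, 10 do not contribute to this derivation.
Thus O(¬quarantine_consent), which is F(quarantine_consent): quarantine_consent is forbidden.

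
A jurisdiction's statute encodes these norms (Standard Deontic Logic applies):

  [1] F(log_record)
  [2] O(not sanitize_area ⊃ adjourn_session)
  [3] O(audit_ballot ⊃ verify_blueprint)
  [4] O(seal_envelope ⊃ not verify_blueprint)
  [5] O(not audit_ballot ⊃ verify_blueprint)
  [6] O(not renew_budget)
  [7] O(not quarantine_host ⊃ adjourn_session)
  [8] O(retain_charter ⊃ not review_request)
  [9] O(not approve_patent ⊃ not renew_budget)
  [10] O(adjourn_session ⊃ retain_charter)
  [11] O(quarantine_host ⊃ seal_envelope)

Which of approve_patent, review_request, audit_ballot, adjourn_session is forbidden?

Premises 5 and 3 cover both cases: O(not audit_ballot ⊃ verify_blueprint) and O(audit_ballot ⊃ verify_blueprint). Since not audit_ballot ∨ audit_ballot is a tautology, O(verify_blueprint) follows.
Premise 4 is O(seal_envelope ⊃ not verify_blueprint); contrapositively O(verify_blueprint ⊃ not seal_envelope). Since O(verify_blueprint) holds, K gives O(not seal_envelope).
The contrapositive of premise 11 (O(quarantine_host ⊃ seal_envelope)) is O(not seal_envelope ⊃ not quarantine_host), and O(not seal_envelope) is already established, so O(not quarantine_host).
Applying K to premise 7 (O(not quarantine_host ⊃ adjourn_session)) and O(not quarantine_host) yields O(adjourn_session).
Applying K to premise 10 (O(adjourn_session ⊃ retain_charter)) and O(adjourn_session) yields O(retain_charter).
With premise 8, O(retain_charter ⊃ not review_request), the K-axiom yields O(not review_request).
So O(not review_request) holds, i.e. review_request is forbidden. None of the other listed options is forbidden under the premises.

review_request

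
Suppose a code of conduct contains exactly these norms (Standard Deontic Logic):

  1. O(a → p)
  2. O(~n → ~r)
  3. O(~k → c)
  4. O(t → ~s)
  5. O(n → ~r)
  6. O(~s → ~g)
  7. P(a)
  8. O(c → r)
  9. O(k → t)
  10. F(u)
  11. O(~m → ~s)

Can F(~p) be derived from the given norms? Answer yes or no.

No

Premise 1 is O(a → p), but O(a) is not derivable from the premises (the permission P(a) asserts only ~O(~a), not O(a)), so it does not yield O(p).
No other premise forces O(p). An ideal world satisfying every premise can still have ~p true, so F(~p) is not derivable.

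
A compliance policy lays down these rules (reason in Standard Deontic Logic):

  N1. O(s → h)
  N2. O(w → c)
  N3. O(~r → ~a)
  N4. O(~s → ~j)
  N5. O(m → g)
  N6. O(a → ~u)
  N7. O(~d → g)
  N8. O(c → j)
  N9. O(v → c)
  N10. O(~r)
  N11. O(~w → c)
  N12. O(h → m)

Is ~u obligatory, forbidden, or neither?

Neither

Premise 6 is O(a → ~u), but O(a) is not derivable from the premises, so it does not yield O(~u).
No premise or chain of K-axiom applications forces O(~u), and none forces O(u). So ~u is neither obligatory nor forbidden under these norms.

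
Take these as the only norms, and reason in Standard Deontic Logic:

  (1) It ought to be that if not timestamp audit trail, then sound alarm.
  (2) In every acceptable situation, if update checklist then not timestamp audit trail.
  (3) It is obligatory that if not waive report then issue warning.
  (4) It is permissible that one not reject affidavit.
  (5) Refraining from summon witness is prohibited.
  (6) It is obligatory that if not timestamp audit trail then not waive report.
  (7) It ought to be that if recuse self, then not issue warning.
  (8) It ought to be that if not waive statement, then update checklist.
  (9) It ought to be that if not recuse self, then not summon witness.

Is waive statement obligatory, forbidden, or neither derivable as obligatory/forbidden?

Obligatory

Premise 5 is F(¬summon_witness), i.e. O(summon_witness).
The contrapositive of premise 9 (O(¬recuse_self → ¬summon_witness)) is O(summon_witness → recuse_self), and O(summon_witness) is already established, so O(recuse_self).
Premise 7 is O(recuse_self → ¬issue_warning); since O(recuse_self), deontic closure gives O(¬issue_warning).
Premise 3, O(¬waive_report → issue_warning), contraposes to O(¬issue_warning → waive_report); with O(¬issue_warning) we get O(waive_report).
The contrapositive of premise 6 (O(¬timestamp_audit_trail → ¬waive_report)) is O(waive_report → timestamp_audit_trail), and O(waive_report) is already established, so O(timestamp_audit_trail).
Premise 2 is O(update_checklist → ¬timestamp_audit_trail); contrapositively O(timestamp_audit_trail → ¬update_checklist). Since O(timestamp_audit_trail) holds, K gives O(¬update_checklist).
Premise 8 is O(¬waive_statement → update_checklist); contrapositively O(¬update_checklist → waive_statement). Since O(¬update_checklist) holds, K gives O(waive_statement).
Premises 1, 4 do not contribute to this derivation.
Hence waive_statement is obligatory.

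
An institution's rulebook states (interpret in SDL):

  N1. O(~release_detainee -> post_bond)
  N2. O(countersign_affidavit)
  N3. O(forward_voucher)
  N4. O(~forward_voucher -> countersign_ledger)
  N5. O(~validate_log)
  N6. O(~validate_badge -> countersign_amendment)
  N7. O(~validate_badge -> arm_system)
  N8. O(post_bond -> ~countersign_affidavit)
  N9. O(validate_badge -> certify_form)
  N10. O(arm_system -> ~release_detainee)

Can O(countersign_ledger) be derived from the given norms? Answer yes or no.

No

Premise 4 is O(~forward_voucher -> countersign_ledger), but O(~forward_voucher) is not derivable from the premises, so it does not yield O(countersign_ledger).
No other premise forces O(countersign_ledger). An ideal world satisfying every premise can still have countersign_ledger false, so O(countersign_ledger) is not derivable.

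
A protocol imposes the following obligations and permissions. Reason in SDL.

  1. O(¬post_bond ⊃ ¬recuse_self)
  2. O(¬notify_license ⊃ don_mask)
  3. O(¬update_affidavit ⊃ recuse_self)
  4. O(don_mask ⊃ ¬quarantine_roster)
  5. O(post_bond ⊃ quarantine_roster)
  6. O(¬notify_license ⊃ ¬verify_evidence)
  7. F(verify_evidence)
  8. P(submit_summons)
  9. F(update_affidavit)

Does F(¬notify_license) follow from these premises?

Yes

Premise 9, F(update_affidavit), is equivalent to O(¬update_affidavit).
From O(¬update_affidavit) and premise 3, O(¬update_affidavit ⊃ recuse_self), we obtain O(recuse_self).
Premise 1, O(¬post_bond ⊃ ¬recuse_self), contraposes to O(recuse_self ⊃ post_bond); with O(recuse_self) we get O(post_bond).
Applying K to premise 5 (O(post_bond ⊃ quarantine_roster)) and O(post_bond) yields O(quarantine_roster).
Premise 4, O(don_mask ⊃ ¬quarantine_roster), contraposes to O(quarantine_roster ⊃ ¬don_mask); with O(quarantine_roster) we get O(¬don_mask).
Premise 2 is O(¬notify_license ⊃ don_mask); contrapositively O(¬don_mask ⊃ notify_license). Since O(¬don_mask) holds, K gives O(notify_license).
Premises 6, 7, 8 do not contribute to this derivation.
So O(notify_license) holds, i.e. F(¬notify_license). The claim follows.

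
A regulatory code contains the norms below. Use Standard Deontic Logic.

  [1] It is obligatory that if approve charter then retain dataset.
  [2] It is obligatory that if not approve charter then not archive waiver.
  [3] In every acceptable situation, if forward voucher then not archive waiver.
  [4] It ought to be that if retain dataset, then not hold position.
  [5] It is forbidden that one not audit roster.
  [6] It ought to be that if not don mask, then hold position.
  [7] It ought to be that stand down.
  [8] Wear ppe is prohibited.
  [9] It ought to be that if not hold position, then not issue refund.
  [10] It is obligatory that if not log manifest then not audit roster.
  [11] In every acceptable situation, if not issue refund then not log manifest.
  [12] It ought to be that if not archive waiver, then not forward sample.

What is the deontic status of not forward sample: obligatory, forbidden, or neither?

Obligatory

Premise 5, F(¬audit_roster), is equivalent to O(audit_roster).
Premise 10, O(¬log_manifest → ¬audit_roster), contraposes to O(audit_roster → log_manifest); with O(audit_roster) we get O(log_manifest).
The contrapositive of premise 11 (O(¬issue_refund → ¬log_manifest)) is O(log_manifest → issue_refund), and O(log_manifest) is already established, so O(issue_refund).
Premise 9 is O(¬hold_position → ¬issue_refund); contrapositively O(issue_refund → hold_position). Since O(issue_refund) holds, K gives O(hold_position).
Premise 4, O(retain_dataset → ¬hold_position), contraposes to O(hold_position → ¬retain_dataset); with O(hold_position) we get O(¬retain_dataset).
Premise 1 is O(approve_charter → retain_dataset); contrapositively O(¬retain_dataset → ¬approve_charter). Since O(¬retain_dataset) holds, K gives O(¬approve_charter).
Applying K to premise 2 (O(¬approve_charter → ¬archive_waiver)) and O(¬approve_charter) yields O(¬archive_waiver).
Applying K to premise 12 (O(¬archive_waiver → ¬forward_sample)) and O(¬archive_waiver) yields O(¬forward_sample).
Premises 3, 6, 7, 8 do not contribute to this derivation.
Hence ¬forward_sample is obligatory.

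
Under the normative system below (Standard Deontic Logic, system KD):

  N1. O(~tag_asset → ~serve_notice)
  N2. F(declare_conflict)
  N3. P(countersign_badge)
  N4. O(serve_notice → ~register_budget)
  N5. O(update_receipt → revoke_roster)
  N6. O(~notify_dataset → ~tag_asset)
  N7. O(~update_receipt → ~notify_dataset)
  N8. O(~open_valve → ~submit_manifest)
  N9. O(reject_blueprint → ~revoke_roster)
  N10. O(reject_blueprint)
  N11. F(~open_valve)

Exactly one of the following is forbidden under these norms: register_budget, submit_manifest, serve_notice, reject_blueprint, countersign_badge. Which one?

serve_notice

From premise 10 we have O(reject_blueprint).
Applying K to premise 9 (O(reject_blueprint → ~revoke_roster)) and O(reject_blueprint) yields O(~revoke_roster).
Premise 5, O(update_receipt → revoke_roster), contraposes to O(~revoke_roster → ~update_receipt); with O(~revoke_roster) we get O(~update_receipt).
With premise 7, O(~update_receipt → ~notify_dataset), the K-axiom yields O(~notify_dataset).
Applying K to premise 6 (O(~notify_dataset → ~tag_asset)) and O(~notify_dataset) yields O(~tag_asset).
Premise 1 is O(~tag_asset → ~serve_notice); since O(~tag_asset), deontic closure gives O(~serve_notice).
So O(~serve_notice) holds, i.e. serve_notice is forbidden. None of the other listed options is forbidden under the premises.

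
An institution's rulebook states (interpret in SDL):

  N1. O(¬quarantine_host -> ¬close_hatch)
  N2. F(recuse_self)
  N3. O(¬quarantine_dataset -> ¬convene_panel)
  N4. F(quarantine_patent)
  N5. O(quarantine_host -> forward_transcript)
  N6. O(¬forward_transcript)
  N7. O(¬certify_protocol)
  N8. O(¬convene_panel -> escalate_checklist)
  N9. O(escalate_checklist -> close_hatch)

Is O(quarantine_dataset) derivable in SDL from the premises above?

Premise 6 gives O(¬forward_transcript).
Premise 5, O(quarantine_host -> forward_transcript), contraposes to O(¬forward_transcript -> ¬quarantine_host); with O(¬forward_transcript) we get O(¬quarantine_host).
Premise 1 is O(¬quarantine_host -> ¬close_hatch); since O(¬quarantine_host), deontic closure gives O(¬close_hatch).
Premise 9 is O(escalate_checklist -> close_hatch); contrapositively O(¬close_hatch -> ¬escalate_checklist). Since O(¬close_hatch) holds, K gives O(¬escalate_checklist).
Premise 8, O(¬convene_panel -> escalate_checklist), contraposes to O(¬escalate_checklist -> convene_panel); with O(¬escalate_checklist) we get O(convene_panel).
The contrapositive of premise 3 (O(¬quarantine_dataset -> ¬convene_panel)) is O(convene_panel -> quarantine_dataset), and O(convene_panel) is already established, so O(quarantine_dataset).
Premises 2, 4, 7 do not contribute to this derivation.
So O(quarantine_dataset) follows.

Yes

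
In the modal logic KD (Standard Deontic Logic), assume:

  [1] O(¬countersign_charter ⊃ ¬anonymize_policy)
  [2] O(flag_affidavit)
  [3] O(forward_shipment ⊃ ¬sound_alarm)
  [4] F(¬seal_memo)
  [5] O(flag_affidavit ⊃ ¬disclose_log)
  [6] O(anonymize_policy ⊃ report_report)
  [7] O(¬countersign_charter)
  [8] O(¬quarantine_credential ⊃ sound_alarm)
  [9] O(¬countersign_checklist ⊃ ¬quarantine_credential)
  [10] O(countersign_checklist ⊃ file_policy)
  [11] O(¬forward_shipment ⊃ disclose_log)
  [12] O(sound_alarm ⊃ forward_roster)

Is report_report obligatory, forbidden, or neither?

Neither

Premise 6 is O(anonymize_policy ⊃ report_report), but O(anonymize_policy) is not derivable from the premises, so it does not yield O(report_report).
No premise or chain of K-axiom applications forces O(report_report), and none forces O(¬report_report). So report_report is neither obligatory nor forbidden under these norms.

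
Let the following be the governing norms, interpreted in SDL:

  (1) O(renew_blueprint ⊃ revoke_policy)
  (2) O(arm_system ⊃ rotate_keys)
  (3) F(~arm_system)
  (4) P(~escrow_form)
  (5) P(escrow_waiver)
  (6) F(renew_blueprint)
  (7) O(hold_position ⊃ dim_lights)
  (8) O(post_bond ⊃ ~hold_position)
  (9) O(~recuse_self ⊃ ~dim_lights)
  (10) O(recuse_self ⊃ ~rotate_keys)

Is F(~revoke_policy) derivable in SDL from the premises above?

No

Premise 1 is O(renew_blueprint ⊃ revoke_policy), but O(renew_blueprint) is not derivable from the premises, so it does not yield O(revoke_policy).
No other premise forces O(revoke_policy). An ideal world satisfying every premise can still have ~revoke_policy true, so F(~revoke_policy) is not derivable.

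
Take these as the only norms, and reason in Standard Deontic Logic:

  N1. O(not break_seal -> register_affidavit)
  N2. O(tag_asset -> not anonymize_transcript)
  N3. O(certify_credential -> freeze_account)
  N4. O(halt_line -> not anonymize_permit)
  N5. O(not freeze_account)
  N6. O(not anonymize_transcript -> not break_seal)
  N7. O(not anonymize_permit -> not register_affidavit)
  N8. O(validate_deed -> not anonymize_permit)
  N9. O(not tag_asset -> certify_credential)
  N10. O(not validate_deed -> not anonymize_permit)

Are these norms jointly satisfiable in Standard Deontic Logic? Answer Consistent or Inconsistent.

Inconsistent

Premises 8 and 10 are O(validate_deed -> not anonymize_permit) and O(not validate_deed -> not anonymize_permit); every ideal world satisfies validate_deed or not validate_deed, so in either case not anonymize_permit holds — hence O(not anonymize_permit).
Applying K to premise 7 (O(not anonymize_permit -> not register_affidavit)) and O(not anonymize_permit) yields O(not register_affidavit).
Premise 1 is O(not break_seal -> register_affidavit); contrapositively O(not register_affidavit -> break_seal). Since O(not register_affidavit) holds, K gives O(break_seal).
Premise 6 is O(not anonymize_transcript -> not break_seal); contrapositively O(break_seal -> anonymize_transcript). Since O(break_seal) holds, K gives O(anonymize_transcript).
Premise 2 is O(tag_asset -> not anonymize_transcript); contrapositively O(anonymize_transcript -> not tag_asset). Since O(anonymize_transcript) holds, K gives O(not tag_asset).
Applying K to premise 9 (O(not tag_asset -> certify_credential)) and O(not tag_asset) yields O(certify_credential).
With premise 3, O(certify_credential -> freeze_account), the K-axiom yields O(freeze_account).
However, premise 5 gives O(not freeze_account).
We now have both O(freeze_account) and O(not freeze_account) — freeze_account is simultaneously obligatory and forbidden, violating the D-axiom.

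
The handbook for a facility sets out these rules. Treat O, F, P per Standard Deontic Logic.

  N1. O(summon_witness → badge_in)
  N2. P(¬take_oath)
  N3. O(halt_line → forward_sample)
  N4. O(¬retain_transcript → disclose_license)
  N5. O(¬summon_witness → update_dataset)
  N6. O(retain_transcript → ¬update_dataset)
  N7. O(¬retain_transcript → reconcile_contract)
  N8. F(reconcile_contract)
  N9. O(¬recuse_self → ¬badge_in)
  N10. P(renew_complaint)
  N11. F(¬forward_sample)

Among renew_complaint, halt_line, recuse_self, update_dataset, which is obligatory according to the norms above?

Premise 8 is F(reconcile_contract), i.e. O(¬reconcile_contract).
Premise 7 is O(¬retain_transcript → reconcile_contract); contrapositively O(¬reconcile_contract → retain_transcript). Since O(¬reconcile_contract) holds, K gives O(retain_transcript).
Premise 6 is O(retain_transcript → ¬update_dataset); since O(retain_transcript), deontic closure gives O(¬update_dataset).
Premise 5 is O(¬summon_witness → update_dataset); contrapositively O(¬update_dataset → summon_witness). Since O(¬update_dataset) holds, K gives O(summon_witness).
Premise 1 is O(summon_witness → badge_in); since O(summon_witness), deontic closure gives O(badge_in).
Premise 9, O(¬recuse_self → ¬badge_in), contraposes to O(badge_in → recuse_self); with O(badge_in) we get O(recuse_self).
So O(recuse_self) holds — recuse_self is obligatory. None of the other listed options is made obligatory by any chain of premises.

recuse_self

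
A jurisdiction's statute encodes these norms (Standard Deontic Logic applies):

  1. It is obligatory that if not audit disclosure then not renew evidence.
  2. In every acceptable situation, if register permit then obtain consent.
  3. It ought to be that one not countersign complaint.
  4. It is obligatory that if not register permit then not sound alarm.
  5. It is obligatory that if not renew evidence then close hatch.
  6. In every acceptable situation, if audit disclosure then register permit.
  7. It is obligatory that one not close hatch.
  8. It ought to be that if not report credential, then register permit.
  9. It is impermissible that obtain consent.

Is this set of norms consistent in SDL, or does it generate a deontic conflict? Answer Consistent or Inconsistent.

Inconsistent

Premise 7 gives O(¬close_hatch).
Premise 5, O(¬renew_evidence → close_hatch), contraposes to O(¬close_hatch → renew_evidence); with O(¬close_hatch) we get O(renew_evidence).
Premise 1, O(¬audit_disclosure → ¬renew_evidence), contraposes to O(renew_evidence → audit_disclosure); with O(renew_evidence) we get O(audit_disclosure).
From O(audit_disclosure) and premise 6, O(audit_disclosure → register_permit), we obtain O(register_permit).
Premise 2 is O(register_permit → obtain_consent); since O(register_permit), deontic closure gives O(obtain_consent).
However, F(obtain_consent) at premise 9 amounts to O(¬obtain_consent).
We now have both O(obtain_consent) and O(¬obtain_consent) — obtain_consent is simultaneously obligatory and forbidden, violating the D-axiom.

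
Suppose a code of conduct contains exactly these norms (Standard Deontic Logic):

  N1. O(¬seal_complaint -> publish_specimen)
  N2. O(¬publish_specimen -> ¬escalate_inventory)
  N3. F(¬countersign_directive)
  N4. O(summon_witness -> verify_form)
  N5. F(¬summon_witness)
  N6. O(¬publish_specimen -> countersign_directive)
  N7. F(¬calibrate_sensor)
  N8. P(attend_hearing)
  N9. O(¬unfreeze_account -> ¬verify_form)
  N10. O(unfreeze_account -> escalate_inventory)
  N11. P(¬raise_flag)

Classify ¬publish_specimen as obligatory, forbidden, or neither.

Forbidden

F(¬summon_witness) at premise 5 means O(summon_witness).
From O(summon_witness) and premise 4, O(summon_witness -> verify_form), we obtain O(verify_form).
Premise 9, O(¬unfreeze_account -> ¬verify_form), contraposes to O(verify_form -> unfreeze_account); with O(verify_form) we get O(unfreeze_account).
Applying K to premise 10 (O(unfreeze_account -> escalate_inventory)) and O(unfreeze_account) yields O(escalate_inventory).
The contrapositive of premise 2 (O(¬publish_specimen -> ¬escalate_inventory)) is O(escalate_inventory -> publish_specimen), and O(escalate_inventory) is already established, so O(publish_specimen).
Premises 1, 3, 6, 7, 8, 11 do not contribute to this derivation.
Thus O(publish_specimen), which is F(¬publish_specimen): ¬publish_specimen is forbidden.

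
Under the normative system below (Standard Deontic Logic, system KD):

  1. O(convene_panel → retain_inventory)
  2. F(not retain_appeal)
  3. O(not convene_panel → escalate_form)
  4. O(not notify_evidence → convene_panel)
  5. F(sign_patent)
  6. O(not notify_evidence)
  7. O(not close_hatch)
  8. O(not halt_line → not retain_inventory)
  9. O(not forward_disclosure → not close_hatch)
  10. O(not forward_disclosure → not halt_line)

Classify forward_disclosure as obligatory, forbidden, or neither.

Premise 6 states O(not notify_evidence) outright.
From O(not notify_evidence) and premise 4, O(not notify_evidence → convene_panel), we obtain O(convene_panel).
Premise 1 is O(convene_panel → retain_inventory); since O(convene_panel), deontic closure gives O(retain_inventory).
Premise 8, O(not halt_line → not retain_inventory), contraposes to O(retain_inventory → halt_line); with O(retain_inventory) we get O(halt_line).
Premise 10, O(not forward_disclosure → not halt_line), contraposes to O(halt_line → forward_disclosure); with O(halt_line) we get O(forward_disclosure).
Premises 2, 3, 5, 7, 9 do not contribute to this derivation.
Hence forward_disclosure is obligatory.

Obligatory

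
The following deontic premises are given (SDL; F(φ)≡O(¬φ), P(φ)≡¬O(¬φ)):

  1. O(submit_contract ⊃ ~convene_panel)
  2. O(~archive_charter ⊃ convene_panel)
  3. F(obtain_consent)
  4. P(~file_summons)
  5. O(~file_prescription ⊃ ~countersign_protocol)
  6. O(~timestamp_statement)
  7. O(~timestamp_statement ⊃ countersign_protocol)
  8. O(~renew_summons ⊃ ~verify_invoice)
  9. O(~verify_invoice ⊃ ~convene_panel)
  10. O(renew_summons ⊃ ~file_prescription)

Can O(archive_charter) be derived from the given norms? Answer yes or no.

From premise 6 we have O(~timestamp_statement).
From O(~timestamp_statement) and premise 7, O(~timestamp_statement ⊃ countersign_protocol), we obtain O(countersign_protocol).
Premise 5, O(~file_prescription ⊃ ~countersign_protocol), contraposes to O(countersign_protocol ⊃ file_prescription); with O(countersign_protocol) we get O(file_prescription).
Premise 10 is O(renew_summons ⊃ ~file_prescription); contrapositively O(file_prescription ⊃ ~renew_summons). Since O(file_prescription) holds, K gives O(~renew_summons).
From O(~renew_summons) and premise 8, O(~renew_summons ⊃ ~verify_invoice), we obtain O(~verify_invoice).
From O(~verify_invoice) and premise 9, O(~verify_invoice ⊃ ~convene_panel), we obtain O(~convene_panel).
Premise 2 is O(~archive_charter ⊃ convene_panel); contrapositively O(~convene_panel ⊃ archive_charter). Since O(~convene_panel) holds, K gives O(archive_charter).
Premises 1, 3, 4 do not contribute to this derivation.
So O(archive_charter) follows.

Yes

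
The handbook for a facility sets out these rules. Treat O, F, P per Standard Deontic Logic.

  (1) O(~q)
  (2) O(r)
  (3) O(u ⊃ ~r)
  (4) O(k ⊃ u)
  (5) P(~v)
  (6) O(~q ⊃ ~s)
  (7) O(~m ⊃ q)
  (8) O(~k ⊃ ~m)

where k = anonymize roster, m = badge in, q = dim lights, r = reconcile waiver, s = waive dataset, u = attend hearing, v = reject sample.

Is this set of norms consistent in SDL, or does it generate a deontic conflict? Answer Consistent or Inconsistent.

Inconsistent

From premise 2 we have O(r).
The contrapositive of premise 3 (O(u ⊃ ~r)) is O(r ⊃ ~u), and O(r) is already established, so O(~u).
Premise 4 is O(k ⊃ u); contrapositively O(~u ⊃ ~k). Since O(~u) holds, K gives O(~k).
Applying K to premise 8 (O(~k ⊃ ~m)) and O(~k) yields O(~m).
From O(~m) and premise 7, O(~m ⊃ q), we obtain O(q).
But premise 1 directly asserts O(~q).
We now have both O(q) and O(~q) — q is simultaneously obligatory and forbidden, violating the D-axiom.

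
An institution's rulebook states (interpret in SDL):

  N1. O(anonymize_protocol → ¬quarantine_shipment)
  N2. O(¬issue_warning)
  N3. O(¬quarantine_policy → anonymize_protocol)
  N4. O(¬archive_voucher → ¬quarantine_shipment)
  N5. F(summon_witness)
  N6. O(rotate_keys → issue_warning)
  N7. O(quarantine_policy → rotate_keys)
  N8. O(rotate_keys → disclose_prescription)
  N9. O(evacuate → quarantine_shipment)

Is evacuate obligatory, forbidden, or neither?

From premise 2 we have O(¬issue_warning).
The contrapositive of premise 6 (O(rotate_keys → issue_warning)) is O(¬issue_warning → ¬rotate_keys), and O(¬issue_warning) is already established, so O(¬rotate_keys).
Premise 7, O(quarantine_policy → rotate_keys), contraposes to O(¬rotate_keys → ¬quarantine_policy); with O(¬rotate_keys) we get O(¬quarantine_policy).
With premise 3, O(¬quarantine_policy → anonymize_protocol), the K-axiom yields O(anonymize_protocol).
Premise 1 is O(anonymize_protocol → ¬quarantine_shipment); since O(anonymize_protocol), deontic closure gives O(¬quarantine_shipment).
Premise 9, O(evacuate → quarantine_shipment), contraposes to O(¬quarantine_shipment → ¬evacuate); with O(¬quarantine_shipment) we get O(¬evacuate).
Premises 4, 5, 8 do not contribute to this derivation.
Thus O(¬evacuate), which is F(evacuate): evacuate is forbidden.

Forbidden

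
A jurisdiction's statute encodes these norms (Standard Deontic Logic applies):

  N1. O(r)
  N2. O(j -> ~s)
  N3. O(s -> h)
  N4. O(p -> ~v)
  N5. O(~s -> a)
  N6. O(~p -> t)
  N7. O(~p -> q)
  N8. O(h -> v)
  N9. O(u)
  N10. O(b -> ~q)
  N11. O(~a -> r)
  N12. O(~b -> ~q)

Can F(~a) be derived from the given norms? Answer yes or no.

Premises 12 and 10 are O(~b -> ~q) and O(b -> ~q); every ideal world satisfies ~b or b, so in either case ~q holds — hence O(~q).
The contrapositive of premise 7 (O(~p -> q)) is O(~q -> p), and O(~q) is already established, so O(p).
Premise 4 is O(p -> ~v); since O(p), deontic closure gives O(~v).
Premise 8 is O(h -> v); contrapositively O(~v -> ~h). Since O(~v) holds, K gives O(~h).
Premise 3 is O(s -> h); contrapositively O(~h -> ~s). Since O(~h) holds, K gives O(~s).
Applying K to premise 5 (O(~s -> a)) and O(~s) yields O(a).
Premises 1, 2, 6, 9, 11 do not contribute to this derivation.
So O(a) holds, i.e. F(~a). The claim follows.

Yes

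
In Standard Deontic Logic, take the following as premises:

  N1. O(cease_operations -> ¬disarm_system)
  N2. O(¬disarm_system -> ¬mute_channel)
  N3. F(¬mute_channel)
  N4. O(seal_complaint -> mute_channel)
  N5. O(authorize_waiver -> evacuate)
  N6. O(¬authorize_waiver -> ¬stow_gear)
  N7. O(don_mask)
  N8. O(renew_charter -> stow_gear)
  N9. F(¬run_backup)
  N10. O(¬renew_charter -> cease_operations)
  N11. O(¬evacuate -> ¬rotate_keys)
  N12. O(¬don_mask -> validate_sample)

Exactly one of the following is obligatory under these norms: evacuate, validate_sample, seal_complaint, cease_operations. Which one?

evacuate

Premise 3 is F(¬mute_channel), i.e. O(mute_channel).
Premise 2 is O(¬disarm_system -> ¬mute_channel); contrapositively O(mute_channel -> disarm_system). Since O(mute_channel) holds, K gives O(disarm_system).
The contrapositive of premise 1 (O(cease_operations -> ¬disarm_system)) is O(disarm_system -> ¬cease_operations), and O(disarm_system) is already established, so O(¬cease_operations).
Premise 10 is O(¬renew_charter -> cease_operations); contrapositively O(¬cease_operations -> renew_charter). Since O(¬cease_operations) holds, K gives O(renew_charter).
From O(renew_charter) and premise 8, O(renew_charter -> stow_gear), we obtain O(stow_gear).
Premise 6 is O(¬authorize_waiver -> ¬stow_gear); contrapositively O(stow_gear -> authorize_waiver). Since O(stow_gear) holds, K gives O(authorize_waiver).
From O(authorize_waiver) and premise 5, O(authorize_waiver -> evacuate), we obtain O(evacuate).
So O(evacuate) holds — evacuate is obligatory. None of the other listed options is made obligatory by any chain of premises.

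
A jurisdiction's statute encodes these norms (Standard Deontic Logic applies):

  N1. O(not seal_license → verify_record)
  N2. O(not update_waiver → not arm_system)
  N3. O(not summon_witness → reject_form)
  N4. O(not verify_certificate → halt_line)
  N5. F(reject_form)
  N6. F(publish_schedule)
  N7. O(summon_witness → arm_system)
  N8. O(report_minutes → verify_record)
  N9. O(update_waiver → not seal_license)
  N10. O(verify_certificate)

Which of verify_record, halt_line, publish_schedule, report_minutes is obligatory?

Premise 5 is F(reject_form), i.e. O(not reject_form).
Premise 3 is O(not summon_witness → reject_form); contrapositively O(not reject_form → summon_witness). Since O(not reject_form) holds, K gives O(summon_witness).
Premise 7 is O(summon_witness → arm_system); since O(summon_witness), deontic closure gives O(arm_system).
Premise 2 is O(not update_waiver → not arm_system); contrapositively O(arm_system → update_waiver). Since O(arm_system) holds, K gives O(update_waiver).
Premise 9 is O(update_waiver → not seal_license); since O(update_waiver), deontic closure gives O(not seal_license).
Premise 1 is O(not seal_license → verify_record); since O(not seal_license), deontic closure gives O(verify_record).
So O(verify_record) holds — verify_record is obligatory. None of the other listed options is made obligatory by any chain of premises.

verify_record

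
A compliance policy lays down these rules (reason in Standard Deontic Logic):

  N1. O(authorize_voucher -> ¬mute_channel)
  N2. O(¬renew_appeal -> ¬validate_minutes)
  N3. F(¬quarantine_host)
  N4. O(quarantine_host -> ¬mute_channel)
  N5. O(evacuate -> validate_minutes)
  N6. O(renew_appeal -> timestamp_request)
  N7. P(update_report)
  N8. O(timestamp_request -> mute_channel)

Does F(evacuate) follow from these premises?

Yes

F(¬quarantine_host) at premise 3 means O(quarantine_host).
With premise 4, O(quarantine_host -> ¬mute_channel), the K-axiom yields O(¬mute_channel).
Premise 8 is O(timestamp_request -> mute_channel); contrapositively O(¬mute_channel -> ¬timestamp_request). Since O(¬mute_channel) holds, K gives O(¬timestamp_request).
Premise 6 is O(renew_appeal -> timestamp_request); contrapositively O(¬timestamp_request -> ¬renew_appeal). Since O(¬timestamp_request) holds, K gives O(¬renew_appeal).
With premise 2, O(¬renew_appeal -> ¬validate_minutes), the K-axiom yields O(¬validate_minutes).
The contrapositive of premise 5 (O(evacuate -> validate_minutes)) is O(¬validate_minutes -> ¬evacuate), and O(¬validate_minutes) is already established, so O(¬evacuate).
Premises 1, 7 do not contribute to this derivation.
So O(¬evacuate) holds, i.e. F(evacuate). The claim follows.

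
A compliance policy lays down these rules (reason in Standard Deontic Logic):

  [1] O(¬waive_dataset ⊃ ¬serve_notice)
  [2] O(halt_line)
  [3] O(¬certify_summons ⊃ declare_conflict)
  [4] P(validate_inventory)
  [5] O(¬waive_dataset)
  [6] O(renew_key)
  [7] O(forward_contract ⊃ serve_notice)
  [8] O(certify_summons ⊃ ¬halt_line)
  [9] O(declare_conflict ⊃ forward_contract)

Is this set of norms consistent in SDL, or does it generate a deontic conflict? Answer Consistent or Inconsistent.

Inconsistent

From premise 2 we have O(halt_line).
The contrapositive of premise 8 (O(certify_summons ⊃ ¬halt_line)) is O(halt_line ⊃ ¬certify_summons), and O(halt_line) is already established, so O(¬certify_summons).
With premise 3, O(¬certify_summons ⊃ declare_conflict), the K-axiom yields O(declare_conflict).
From O(declare_conflict) and premise 9, O(declare_conflict ⊃ forward_contract), we obtain O(forward_contract).
From O(forward_contract) and premise 7, O(forward_contract ⊃ serve_notice), we obtain O(serve_notice).
The contrapositive of premise 1 (O(¬waive_dataset ⊃ ¬serve_notice)) is O(serve_notice ⊃ waive_dataset), and O(serve_notice) is already established, so O(waive_dataset).
But premise 5 directly asserts O(¬waive_dataset).
We now have both O(waive_dataset) and O(¬waive_dataset) — waive_dataset is simultaneously obligatory and forbidden, violating the D-axiom.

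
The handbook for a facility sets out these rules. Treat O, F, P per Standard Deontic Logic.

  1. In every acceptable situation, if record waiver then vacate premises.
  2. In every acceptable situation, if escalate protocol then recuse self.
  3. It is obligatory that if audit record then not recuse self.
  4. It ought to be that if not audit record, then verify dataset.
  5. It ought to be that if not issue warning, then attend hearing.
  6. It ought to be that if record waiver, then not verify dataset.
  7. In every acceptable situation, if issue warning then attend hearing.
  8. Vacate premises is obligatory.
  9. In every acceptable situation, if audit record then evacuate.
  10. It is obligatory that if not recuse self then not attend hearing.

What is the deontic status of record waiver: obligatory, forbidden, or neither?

Premises 5 and 7 cover both cases: O(¬issue_warning → attend_hearing) and O(issue_warning → attend_hearing). Since ¬issue_warning ∨ issue_warning is a tautology, O(attend_hearing) follows.
Premise 10 is O(¬recuse_self → ¬attend_hearing); contrapositively O(attend_hearing → recuse_self). Since O(attend_hearing) holds, K gives O(recuse_self).
The contrapositive of premise 3 (O(audit_record → ¬recuse_self)) is O(recuse_self → ¬audit_record), and O(recuse_self) is already established, so O(¬audit_record).
From O(¬audit_record) and premise 4, O(¬audit_record → verify_dataset), we obtain O(verify_dataset).
Premise 6, O(record_waiver → ¬verify_dataset), contraposes to O(verify_dataset → ¬record_waiver); with O(verify_dataset) we get O(¬record_waiver).
Premises 1, 2, 8, 9 do not contribute to this derivation.
Thus O(¬record_waiver), which is F(record_waiver): record_waiver is forbidden.

Forbidden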